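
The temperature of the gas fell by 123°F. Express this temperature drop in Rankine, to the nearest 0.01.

123.00°R

Fahrenheit and Rankine degrees are the same size, so the interval is unchanged: 123.00.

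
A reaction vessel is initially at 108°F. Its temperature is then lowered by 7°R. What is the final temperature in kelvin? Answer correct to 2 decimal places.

Initial temperature in Celsius: (108 - 32) × 5/9 = 42.2222°C.
The 7°R change is an interval, so only the factor 5/9 applies: -7 × 5/9 = -3.8889°C.
Final Celsius temperature: 42.2222 - 3.8889 = 38.3333°C.
In kelvin: 38.3333 + 273.15 = 311.48 K.

311.48 K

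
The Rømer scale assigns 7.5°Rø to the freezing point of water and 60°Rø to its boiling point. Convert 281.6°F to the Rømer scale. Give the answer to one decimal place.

First in Celsius: (281.6 - 32) × 5/9 = 138.6667°C.
Linearly onto the Rømer scale: 7.5 + (138.6667 / 100) × (60 - 7.5) = 80.3°Rø.

80.3°Rø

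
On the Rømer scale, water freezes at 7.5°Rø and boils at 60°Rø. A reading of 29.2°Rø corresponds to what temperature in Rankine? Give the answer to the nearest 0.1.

566.1°R

Linear interpolation between the fixed points: C = (29.2 - 7.5) × 100 / (60 - 7.5) = 41.3333°C.
Then 41.3333 × 1.8 + 491.67 = 566.1°R.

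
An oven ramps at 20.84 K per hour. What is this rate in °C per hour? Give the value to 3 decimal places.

20.840 °C/hour

The quantity depends on a temperature interval, so only the ratio of degree sizes applies; the offset between the scales is irrelevant.
A change of 1 K is a change of 1°C, so 20.84 × 1 = 20.840.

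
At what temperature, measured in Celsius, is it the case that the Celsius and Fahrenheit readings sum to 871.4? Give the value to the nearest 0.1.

Let C be the Celsius reading. The Fahrenheit reading is F = 1.8·C + 32.
Require C + F = 871.4: (2.8)·C + 32 = 871.4.
C = (871.4 - 32) / (2.8) = 299.8.

299.8°C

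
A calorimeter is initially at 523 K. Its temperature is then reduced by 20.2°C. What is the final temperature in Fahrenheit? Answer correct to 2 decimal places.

Initial temperature in Celsius: 523 - 273.15 = 249.8500°C.
Final Celsius temperature: 249.8500 - 20.2000 = 229.6500°C.
In Fahrenheit: 229.6500 × 1.8 + 32 = 445.37°F.

445.37°F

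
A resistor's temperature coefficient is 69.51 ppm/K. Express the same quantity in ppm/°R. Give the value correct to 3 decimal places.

Since only a temperature interval is involved, the additive offset between the scales drops out.
A change of 1°R is a change of 5/9 K, so per °R the value is 69.51 × 5/9 = 38.617.

38.617 ppm/°R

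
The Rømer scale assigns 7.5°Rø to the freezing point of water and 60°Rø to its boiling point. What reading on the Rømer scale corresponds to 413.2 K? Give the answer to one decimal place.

81.0°Rø

First in Celsius: 413.2 - 273.15 = 140.0500°C.
Linearly onto the Rømer scale: 7.5 + (140.0500 / 100) × (60 - 7.5) = 81.0°Rø.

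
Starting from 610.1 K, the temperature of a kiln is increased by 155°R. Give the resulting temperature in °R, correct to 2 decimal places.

Initial temperature in Celsius: 610.1 - 273.15 = 336.9500°C.
The 155°R change is an interval, so only the factor 5/9 applies: +155 × 5/9 = +86.1111°C.
Final Celsius temperature: 336.9500 + 86.1111 = 423.0611°C.
In Rankine: 423.0611 × 1.8 + 491.67 = 1253.18°R.

1253.18°R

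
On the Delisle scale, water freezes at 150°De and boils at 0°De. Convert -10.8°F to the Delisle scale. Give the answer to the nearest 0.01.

First in Celsius: (-10.8 - 32) × 5/9 = -23.7778°C.
Linearly onto the Delisle scale: 150 + (-23.7778 / 100) × (0 - 150) = 185.67°De.

185.67°De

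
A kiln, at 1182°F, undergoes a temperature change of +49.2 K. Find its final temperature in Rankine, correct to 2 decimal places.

1730.23°R

Initial temperature in Celsius: (1182 - 32) × 5/9 = 638.8889°C.
The 49.2 K change is an interval; Kelvin and Celsius degrees are the same size, so ΔC = +49.2°C.
Final Celsius temperature: 638.8889 + 49.2000 = 688.0889°C.
In Rankine: 688.0889 × 1.8 + 491.67 = 1730.23°R.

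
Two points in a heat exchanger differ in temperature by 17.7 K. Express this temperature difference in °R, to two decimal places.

An interval of 1 K corresponds to 1.8°R.
17.7 × 1.8 = 31.86.

31.86°R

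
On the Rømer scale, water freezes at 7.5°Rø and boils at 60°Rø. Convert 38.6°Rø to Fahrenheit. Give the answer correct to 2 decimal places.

Linear interpolation between the fixed points: C = (38.6 - 7.5) × 100 / (60 - 7.5) = 59.2381°C.
Then 59.2381 × 1.8 + 32 = 138.63°F.

138.63°F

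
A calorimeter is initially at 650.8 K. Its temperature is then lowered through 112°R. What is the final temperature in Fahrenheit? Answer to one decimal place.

599.8°F

Initial temperature in Celsius: 650.8 - 273.15 = 377.6500°C.
The 112°R change is an interval, so only the factor 5/9 applies: -112 × 5/9 = -62.2222°C.
Final Celsius temperature: 377.6500 - 62.2222 = 315.4278°C.
In Fahrenheit: 315.4278 × 1.8 + 32 = 599.8°F.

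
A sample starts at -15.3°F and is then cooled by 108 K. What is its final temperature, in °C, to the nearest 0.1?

-134.3°C

Initial temperature in Celsius: (-15.3 - 32) × 5/9 = -26.2778°C.
The 108 K change is an interval; Kelvin and Celsius degrees are the same size, so ΔC = -108°C.
Final Celsius temperature: -26.2778 - 108.0000 = -134.2778°C.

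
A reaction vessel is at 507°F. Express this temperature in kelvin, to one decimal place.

In Celsius: (507 - 32) × 5/9 = 263.8889°C.
In kelvin: 263.8889 + 273.15 = 537.0 K.

537.0 K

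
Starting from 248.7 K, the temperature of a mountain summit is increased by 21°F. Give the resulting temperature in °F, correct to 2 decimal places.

Initial temperature in Celsius: 248.7 - 273.15 = -24.4500°C.
The 21°F change is an interval, so only the factor 5/9 applies: +21 × 5/9 = +11.6667°C.
Final Celsius temperature: -24.4500 + 11.6667 = -12.7833°C.
In Fahrenheit: -12.7833 × 1.8 + 32 = 8.99°F.

8.99°F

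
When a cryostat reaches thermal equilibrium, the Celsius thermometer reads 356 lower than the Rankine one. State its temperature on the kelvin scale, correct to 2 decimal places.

103.56 K

Let x be the Rankine reading; then the Celsius reading is 5/9·x - 273.15.
(5/9·x - 273.15) - x = -356  ⇒  (-4/9)·x = -82.85  ⇒  x = 186.4125°R.
In Celsius: (186.4125 - 491.67) × 5/9 = -169.5875°C.
In kelvin: -169.5875 + 273.15 = 103.56 K.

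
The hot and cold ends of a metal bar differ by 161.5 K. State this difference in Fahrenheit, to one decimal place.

290.7°F

Only the scale ratio 1.8 matters for a change in temperature.
161.5 × 1.8 = 290.7.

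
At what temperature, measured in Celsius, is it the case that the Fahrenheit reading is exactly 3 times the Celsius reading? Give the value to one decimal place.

26.7°C

Let C be the Celsius reading. The Fahrenheit reading is F = 1.8·C + 32.
Require F = 3·C: 1.8·C + 32 = 3·C.
(-1.2)·C = -32  ⇒  C = 26.7.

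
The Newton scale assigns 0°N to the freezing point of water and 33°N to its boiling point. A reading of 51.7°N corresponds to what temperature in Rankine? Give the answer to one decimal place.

773.7°R

Linear interpolation between the fixed points: C = (51.7 - 0) × 100 / (33 - 0) = 156.6667°C.
Then 156.6667 × 1.8 + 491.67 = 773.7°R.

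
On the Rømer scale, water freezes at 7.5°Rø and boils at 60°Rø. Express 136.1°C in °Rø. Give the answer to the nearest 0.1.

Linearly onto the Rømer scale: 7.5 + (136.1000 / 100) × (60 - 7.5) = 79.0°Rø.

79.0°Rø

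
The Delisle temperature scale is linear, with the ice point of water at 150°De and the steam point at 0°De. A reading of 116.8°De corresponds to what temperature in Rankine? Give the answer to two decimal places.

Linear interpolation between the fixed points: C = (116.8 - 150) × 100 / (0 - 150) = 22.1333°C.
Then 22.1333 × 1.8 + 491.67 = 531.51°R.

531.51°R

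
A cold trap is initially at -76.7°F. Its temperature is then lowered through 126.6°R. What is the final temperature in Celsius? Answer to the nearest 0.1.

-130.7°C

Initial temperature in Celsius: (-76.7 - 32) × 5/9 = -60.3889°C.
The 126.6°R change is an interval, so only the factor 5/9 applies: -126.6 × 5/9 = -70.3333°C.
Final Celsius temperature: -60.3889 - 70.3333 = -130.7222°C.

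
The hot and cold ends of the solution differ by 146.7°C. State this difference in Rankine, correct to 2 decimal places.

264.06°R

An interval of 1°C corresponds to 1.8°R.
146.7 × 1.8 = 264.06.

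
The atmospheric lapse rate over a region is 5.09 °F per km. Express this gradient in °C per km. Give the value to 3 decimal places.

2.828 °C/km

The quantity depends on a temperature interval, so only the ratio of degree sizes applies; the offset between the scales is irrelevant.
A change of 1°F is a change of 5/9°C, so 5.09 × 5/9 = 2.828.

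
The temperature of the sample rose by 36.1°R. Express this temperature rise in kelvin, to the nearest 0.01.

For a temperature interval the offset drops out; only the factor 5/9 applies.
36.1 × 5/9 = 20.06.

20.06 K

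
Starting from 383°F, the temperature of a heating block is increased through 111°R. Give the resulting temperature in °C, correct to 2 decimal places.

256.67°C

Initial temperature in Celsius: (383 - 32) × 5/9 = 195.0000°C.
The 111°R change is an interval, so only the factor 5/9 applies: +111 × 5/9 = +61.6667°C.
Final Celsius temperature: 195.0000 + 61.6667 = 256.6667°C.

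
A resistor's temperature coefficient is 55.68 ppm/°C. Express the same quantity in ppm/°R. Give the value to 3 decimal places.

The quantity depends on a temperature interval, so only the ratio of degree sizes applies; the offset between the scales is irrelevant.
A change of 1°R is a change of 5/9°C, so per °R the value is 55.68 × 5/9 = 30.933.

30.933 ppm/°R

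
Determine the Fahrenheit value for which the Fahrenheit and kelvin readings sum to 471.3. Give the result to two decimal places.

Let F be the Fahrenheit reading. The kelvin reading is K = 5/9·F + 255.372.
Require F + K = 471.3: (14/9)·F + 255.372 = 471.3.
F = (471.3 - 255.372) / (14/9) = 138.81.

138.81°F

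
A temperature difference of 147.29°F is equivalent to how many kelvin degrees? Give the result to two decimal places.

81.83 K

An interval of 1°F corresponds to 5/9 K.
147.29 × 5/9 = 81.83.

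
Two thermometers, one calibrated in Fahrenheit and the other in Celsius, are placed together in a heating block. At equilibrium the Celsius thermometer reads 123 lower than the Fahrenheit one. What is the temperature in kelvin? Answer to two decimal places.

386.90 K

Let x be the Fahrenheit reading; then the Celsius reading is 5/9·x - 17.7778.
(5/9·x - 17.7778) - x = -123  ⇒  (-4/9)·x = -105.222  ⇒  x = 236.7500°F.
In Celsius: (236.75 - 32) × 5/9 = 113.7500°C.
In kelvin: 113.7500 + 273.15 = 386.90 K.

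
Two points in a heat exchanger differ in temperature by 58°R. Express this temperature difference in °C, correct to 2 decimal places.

32.22°C

For a temperature interval the offset drops out; only the factor 5/9 applies.
58 × 5/9 = 32.22.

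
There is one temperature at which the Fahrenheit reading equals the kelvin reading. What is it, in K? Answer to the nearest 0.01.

Let K be the kelvin reading. The Fahrenheit reading is F = 1.8·K - 459.67.
Set F = K: 1.8·K - 459.67 = K.
(0.8)·K = 459.67  ⇒  K = 574.59.

574.59 K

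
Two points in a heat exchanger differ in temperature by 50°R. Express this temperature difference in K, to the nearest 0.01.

27.78 K

For a temperature interval the offset drops out; only the factor 5/9 applies.
50 × 5/9 = 27.78.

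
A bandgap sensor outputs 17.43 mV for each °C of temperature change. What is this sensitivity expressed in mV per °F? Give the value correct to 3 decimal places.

The quantity depends on a temperature interval, so only the ratio of degree sizes applies; the offset between the scales is irrelevant.
A change of 1°F is a change of 5/9°C, so per °F the value is 17.43 × 5/9 = 9.683.

9.683 mV per °F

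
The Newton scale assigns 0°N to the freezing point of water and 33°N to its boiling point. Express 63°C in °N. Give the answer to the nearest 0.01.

Linearly onto the Newton scale: 0 + (63.0000 / 100) × (33 - 0) = 20.79°N.

20.79°N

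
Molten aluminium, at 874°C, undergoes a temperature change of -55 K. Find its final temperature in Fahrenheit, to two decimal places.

1506.20°F

The 55 K change is an interval; Kelvin and Celsius degrees are the same size, so ΔC = -55°C.
Final Celsius temperature: 874.0000 - 55.0000 = 819.0000°C.
In Fahrenheit: 819.0000 × 1.8 + 32 = 1506.20°F.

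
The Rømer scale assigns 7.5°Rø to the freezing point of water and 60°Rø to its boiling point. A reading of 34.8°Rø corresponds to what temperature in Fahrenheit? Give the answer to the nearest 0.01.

125.60°F

Linear interpolation between the fixed points: C = (34.8 - 7.5) × 100 / (60 - 7.5) = 52.0000°C.
Then 52.0000 × 1.8 + 32 = 125.60°F.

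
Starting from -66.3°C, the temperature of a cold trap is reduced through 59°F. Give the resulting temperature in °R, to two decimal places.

313.33°R

The 59°F change is an interval, so only the factor 5/9 applies: -59 × 5/9 = -32.7778°C.
Final Celsius temperature: -66.3000 - 32.7778 = -99.0778°C.
In Rankine: -99.0778 × 1.8 + 491.67 = 313.33°R.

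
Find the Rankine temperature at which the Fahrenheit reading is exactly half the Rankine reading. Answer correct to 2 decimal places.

Let R be the Rankine reading. The Fahrenheit reading is F = 1·R - 459.67.
Require F = 0.5·R: 1·R - 459.67 = 0.5·R.
(0.5)·R = 459.67  ⇒  R = 919.34.

919.34°R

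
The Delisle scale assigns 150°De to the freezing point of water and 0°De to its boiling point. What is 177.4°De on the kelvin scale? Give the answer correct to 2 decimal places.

Linear interpolation between the fixed points: C = (177.4 - 150) × 100 / (0 - 150) = -18.2667°C.
Then -18.2667 + 273.15 = 254.88 K.

254.88 K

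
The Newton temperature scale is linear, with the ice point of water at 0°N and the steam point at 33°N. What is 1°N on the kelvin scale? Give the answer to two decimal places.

Linear interpolation between the fixed points: C = (1 - 0) × 100 / (33 - 0) = 3.0303°C.
Then 3.0303 + 273.15 = 276.18 K.

276.18 K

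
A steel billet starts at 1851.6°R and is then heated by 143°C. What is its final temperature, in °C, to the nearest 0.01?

Initial temperature in Celsius: (1851.6 - 491.67) × 5/9 = 755.5167°C.
Final Celsius temperature: 755.5167 + 143.0000 = 898.5167°C.

898.52°C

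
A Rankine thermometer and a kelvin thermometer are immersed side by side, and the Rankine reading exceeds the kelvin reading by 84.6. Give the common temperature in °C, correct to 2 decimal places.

Let x be the Rankine reading; then the kelvin reading is 5/9·x.
(5/9·x) - x = -84.6  ⇒  (-4/9)·x = -84.6  ⇒  x = 190.3500°R.
In Celsius: (190.35 - 491.67) × 5/9 = -167.40°C.

-167.40°C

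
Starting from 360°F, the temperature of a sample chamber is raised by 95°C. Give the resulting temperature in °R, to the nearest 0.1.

990.7°R

Initial temperature in Celsius: (360 - 32) × 5/9 = 182.2222°C.
Final Celsius temperature: 182.2222 + 95.0000 = 277.2222°C.
In Rankine: 277.2222 × 1.8 + 491.67 = 990.7°R.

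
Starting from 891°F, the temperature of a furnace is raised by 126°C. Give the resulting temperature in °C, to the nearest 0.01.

Initial temperature in Celsius: (891 - 32) × 5/9 = 477.2222°C.
Final Celsius temperature: 477.2222 + 126.0000 = 603.2222°C.

603.22°C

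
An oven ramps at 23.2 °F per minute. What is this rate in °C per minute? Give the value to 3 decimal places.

12.889 °C/minute

Since only a temperature interval is involved, the additive offset between the scales drops out.
A change of 1°F is a change of 5/9°C, so 23.2 × 5/9 = 12.889.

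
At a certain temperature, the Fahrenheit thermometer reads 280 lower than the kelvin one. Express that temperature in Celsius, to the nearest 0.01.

-48.56°C

Let x be the kelvin reading; then the Fahrenheit reading is 1.8·x - 459.67.
(1.8·x - 459.67) - x = -280  ⇒  (0.8)·x = 179.67  ⇒  x = 224.5875 K.
In Celsius: 224.5875 - 273.15 = -48.56°C.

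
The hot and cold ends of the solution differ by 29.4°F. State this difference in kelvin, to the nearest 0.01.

Only the scale ratio 5/9 matters for a change in temperature.
29.4 × 5/9 = 16.33.

16.33 K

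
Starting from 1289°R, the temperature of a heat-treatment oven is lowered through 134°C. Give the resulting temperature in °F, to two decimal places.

588.13°F

Initial temperature in Celsius: (1289 - 491.67) × 5/9 = 442.9611°C.
Final Celsius temperature: 442.9611 - 134.0000 = 308.9611°C.
In Fahrenheit: 308.9611 × 1.8 + 32 = 588.13°F.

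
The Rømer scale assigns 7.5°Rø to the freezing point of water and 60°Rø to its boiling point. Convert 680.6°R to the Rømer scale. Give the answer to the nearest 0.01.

First in Celsius: (680.6 - 491.67) × 5/9 = 104.9611°C.
Linearly onto the Rømer scale: 7.5 + (104.9611 / 100) × (60 - 7.5) = 62.60°Rø.

62.60°Rø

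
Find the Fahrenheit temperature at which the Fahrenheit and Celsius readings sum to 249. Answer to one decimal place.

Let F be the Fahrenheit reading. The Celsius reading is C = 5/9·F - 17.7778.
Require F + C = 249: (14/9)·F - 17.7778 = 249.
F = (249 + 17.7778) / (14/9) = 171.5.

171.5°F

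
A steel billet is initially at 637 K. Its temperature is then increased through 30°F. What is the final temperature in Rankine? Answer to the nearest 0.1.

Initial temperature in Celsius: 637 - 273.15 = 363.8500°C.
The 30°F change is an interval, so only the factor 5/9 applies: +30 × 5/9 = +16.6667°C.
Final Celsius temperature: 363.8500 + 16.6667 = 380.5167°C.
In Rankine: 380.5167 × 1.8 + 491.67 = 1176.6°R.

1176.6°R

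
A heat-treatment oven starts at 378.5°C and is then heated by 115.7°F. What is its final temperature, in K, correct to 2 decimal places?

715.93 K

The 115.7°F change is an interval, so only the factor 5/9 applies: +115.7 × 5/9 = +64.2778°C.
Final Celsius temperature: 378.5000 + 64.2778 = 442.7778°C.
In kelvin: 442.7778 + 273.15 = 715.93 K.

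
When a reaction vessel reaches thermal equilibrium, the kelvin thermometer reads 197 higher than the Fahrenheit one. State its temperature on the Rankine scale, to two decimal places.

Let x be the Fahrenheit reading; then the kelvin reading is 5/9·x + 255.372.
(5/9·x + 255.372) - x = 197  ⇒  (-4/9)·x = -58.3722  ⇒  x = 131.3375°F.
In Celsius: (131.3375 - 32) × 5/9 = 55.1875°C.
In Rankine: 55.1875 × 1.8 + 491.67 = 591.01°R.

591.01°R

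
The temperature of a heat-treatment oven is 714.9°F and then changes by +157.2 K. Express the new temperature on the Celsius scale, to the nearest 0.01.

Initial temperature in Celsius: (714.9 - 32) × 5/9 = 379.3889°C.
The 157.2 K change is an interval; Kelvin and Celsius degrees are the same size, so ΔC = +157.2°C.
Final Celsius temperature: 379.3889 + 157.2000 = 536.5889°C.

536.59°C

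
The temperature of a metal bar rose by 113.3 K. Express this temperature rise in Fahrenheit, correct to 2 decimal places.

An interval of 1 K corresponds to 1.8°F.
113.3 × 1.8 = 203.94.

203.94°F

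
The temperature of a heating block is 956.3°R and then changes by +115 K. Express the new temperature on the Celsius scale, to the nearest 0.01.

Initial temperature in Celsius: (956.3 - 491.67) × 5/9 = 258.1278°C.
The 115 K change is an interval; Kelvin and Celsius degrees are the same size, so ΔC = +115°C.
Final Celsius temperature: 258.1278 + 115.0000 = 373.1278°C.

373.13°C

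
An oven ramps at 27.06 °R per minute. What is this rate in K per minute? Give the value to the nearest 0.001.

Since only a temperature interval is involved, the additive offset between the scales drops out.
A change of 1°R is a change of 5/9 K, so 27.06 × 5/9 = 15.033.

15.033 K/minute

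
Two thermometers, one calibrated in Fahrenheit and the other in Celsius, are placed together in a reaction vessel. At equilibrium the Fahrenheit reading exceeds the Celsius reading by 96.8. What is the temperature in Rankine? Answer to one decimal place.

Let x be the Fahrenheit reading; then the Celsius reading is 5/9·x - 17.7778.
(5/9·x - 17.7778) - x = -96.8  ⇒  (-4/9)·x = -79.0222  ⇒  x = 177.8000°F.
In Celsius: (177.8 - 32) × 5/9 = 81.0000°C.
In Rankine: 81.0000 × 1.8 + 491.67 = 637.5°R.

637.5°R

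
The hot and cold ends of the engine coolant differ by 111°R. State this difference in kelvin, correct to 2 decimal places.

Only the scale ratio 5/9 matters for a change in temperature.
111 × 5/9 = 61.67.

61.67 K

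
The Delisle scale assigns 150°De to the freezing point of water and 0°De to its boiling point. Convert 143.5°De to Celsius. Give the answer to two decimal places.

4.33°C

Linear interpolation between the fixed points: C = (143.5 - 150) × 100 / (0 - 150) = 4.3333°C.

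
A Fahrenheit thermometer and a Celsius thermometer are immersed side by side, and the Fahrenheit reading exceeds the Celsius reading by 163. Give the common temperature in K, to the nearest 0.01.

436.90 K

Let x be the Fahrenheit reading; then the Celsius reading is 5/9·x - 17.7778.
(5/9·x - 17.7778) - x = -163  ⇒  (-4/9)·x = -145.222  ⇒  x = 326.7500°F.
In Celsius: (326.75 - 32) × 5/9 = 163.7500°C.
In kelvin: 163.7500 + 273.15 = 436.90 K.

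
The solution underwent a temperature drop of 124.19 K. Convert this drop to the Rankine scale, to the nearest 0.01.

223.54°R

For a temperature interval the offset drops out; only the factor 1.8 applies.
124.19 × 1.8 = 223.54.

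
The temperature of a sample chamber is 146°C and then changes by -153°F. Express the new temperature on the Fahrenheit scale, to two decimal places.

The 153°F change is an interval, so only the factor 5/9 applies: -153 × 5/9 = -85.0000°C.
Final Celsius temperature: 146.0000 - 85.0000 = 61.0000°C.
In Fahrenheit: 61.0000 × 1.8 + 32 = 141.80°F.

141.80°F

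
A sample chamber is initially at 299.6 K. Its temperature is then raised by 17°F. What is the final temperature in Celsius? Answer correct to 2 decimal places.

35.89°C

Initial temperature in Celsius: 299.6 - 273.15 = 26.4500°C.
The 17°F change is an interval, so only the factor 5/9 applies: +17 × 5/9 = +9.4444°C.
Final Celsius temperature: 26.4500 + 9.4444 = 35.8944°C.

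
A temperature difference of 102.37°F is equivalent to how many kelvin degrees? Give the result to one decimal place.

Only the scale ratio 5/9 matters for a change in temperature.
102.37 × 5/9 = 56.9.

56.9 K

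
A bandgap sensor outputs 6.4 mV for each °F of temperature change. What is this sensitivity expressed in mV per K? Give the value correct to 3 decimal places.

Since only a temperature interval is involved, the additive offset between the scales drops out.
A change of 1 K is a change of 1.8°F, so per K the value is 6.4 × 1.8 = 11.520.

11.520 mV per K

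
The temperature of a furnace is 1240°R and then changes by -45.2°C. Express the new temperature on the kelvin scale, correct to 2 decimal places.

643.69 K

Initial temperature in Celsius: (1240 - 491.67) × 5/9 = 415.7389°C.
Final Celsius temperature: 415.7389 - 45.2000 = 370.5389°C.
In kelvin: 370.5389 + 273.15 = 643.69 K.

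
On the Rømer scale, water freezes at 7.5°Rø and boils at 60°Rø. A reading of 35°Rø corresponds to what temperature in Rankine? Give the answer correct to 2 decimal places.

585.96°R

Linear interpolation between the fixed points: C = (35 - 7.5) × 100 / (60 - 7.5) = 52.3810°C.
Then 52.3810 × 1.8 + 491.67 = 585.96°R.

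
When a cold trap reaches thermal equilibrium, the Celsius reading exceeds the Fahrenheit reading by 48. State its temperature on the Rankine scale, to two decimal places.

Let x be the Fahrenheit reading; then the Celsius reading is 5/9·x - 17.7778.
(5/9·x - 17.7778) - x = 48  ⇒  (-4/9)·x = 65.7778  ⇒  x = -148.0000°F.
In Celsius: (-148 - 32) × 5/9 = -100.0000°C.
In Rankine: -100.0000 × 1.8 + 491.67 = 311.67°R.

311.67°R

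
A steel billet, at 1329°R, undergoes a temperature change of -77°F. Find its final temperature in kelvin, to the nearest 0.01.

695.56 K

Initial temperature in Celsius: (1329 - 491.67) × 5/9 = 465.1833°C.
The 77°F change is an interval, so only the factor 5/9 applies: -77 × 5/9 = -42.7778°C.
Final Celsius temperature: 465.1833 - 42.7778 = 422.4056°C.
In kelvin: 422.4056 + 273.15 = 695.56 K.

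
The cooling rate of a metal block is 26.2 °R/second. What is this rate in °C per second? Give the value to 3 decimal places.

14.556 °C/second

Since only a temperature interval is involved, the additive offset between the scales drops out.
A change of 1°R is a change of 5/9°C, so 26.2 × 5/9 = 14.556.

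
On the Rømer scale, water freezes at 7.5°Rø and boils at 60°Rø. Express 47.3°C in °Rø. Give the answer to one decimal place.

32.3°Rø

Linearly onto the Rømer scale: 7.5 + (47.3000 / 100) × (60 - 7.5) = 32.3°Rø.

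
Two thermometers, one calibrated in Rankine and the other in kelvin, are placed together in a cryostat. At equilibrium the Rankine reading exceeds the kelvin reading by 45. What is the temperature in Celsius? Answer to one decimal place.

-216.9°C

Let x be the Rankine reading; then the kelvin reading is 5/9·x.
(5/9·x) - x = -45  ⇒  (-4/9)·x = -45  ⇒  x = 101.2500°R.
In Celsius: (101.25 - 491.67) × 5/9 = -216.9°C.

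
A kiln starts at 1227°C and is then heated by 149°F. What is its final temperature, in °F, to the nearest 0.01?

2389.60°F

The 149°F change is an interval, so only the factor 5/9 applies: +149 × 5/9 = +82.7778°C.
Final Celsius temperature: 1227.0000 + 82.7778 = 1309.7778°C.
In Fahrenheit: 1309.7778 × 1.8 + 32 = 2389.60°F.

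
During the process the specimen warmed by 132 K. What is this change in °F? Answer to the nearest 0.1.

237.6°F

An interval of 1 K corresponds to 1.8°F.
132 × 1.8 = 237.6.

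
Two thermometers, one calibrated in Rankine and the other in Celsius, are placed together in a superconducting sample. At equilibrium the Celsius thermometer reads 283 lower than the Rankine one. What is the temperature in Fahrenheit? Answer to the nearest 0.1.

Let x be the Rankine reading; then the Celsius reading is 5/9·x - 273.15.
(5/9·x - 273.15) - x = -283  ⇒  (-4/9)·x = -9.85  ⇒  x = 22.1625°R.
In Celsius: (22.1625 - 491.67) × 5/9 = -260.8375°C.
In Fahrenheit: -260.8375 × 1.8 + 32 = -437.5°F.

-437.5°F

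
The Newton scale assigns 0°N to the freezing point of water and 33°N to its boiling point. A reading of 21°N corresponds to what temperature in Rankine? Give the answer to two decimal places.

606.22°R

Linear interpolation between the fixed points: C = (21 - 0) × 100 / (33 - 0) = 63.6364°C.
Then 63.6364 × 1.8 + 491.67 = 606.22°R.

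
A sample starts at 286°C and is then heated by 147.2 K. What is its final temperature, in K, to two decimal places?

The 147.2 K change is an interval; Kelvin and Celsius degrees are the same size, so ΔC = +147.2°C.
Final Celsius temperature: 286.0000 + 147.2000 = 433.2000°C.
In kelvin: 433.2000 + 273.15 = 706.35 K.

706.35 K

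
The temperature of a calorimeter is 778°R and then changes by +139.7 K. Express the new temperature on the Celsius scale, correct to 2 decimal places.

Initial temperature in Celsius: (778 - 491.67) × 5/9 = 159.0722°C.
The 139.7 K change is an interval; Kelvin and Celsius degrees are the same size, so ΔC = +139.7°C.
Final Celsius temperature: 159.0722 + 139.7000 = 298.7722°C.

298.77°C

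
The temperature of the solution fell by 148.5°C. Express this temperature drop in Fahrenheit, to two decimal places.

An interval of 1°C corresponds to 1.8°F.
148.5 × 1.8 = 267.30.

267.30°F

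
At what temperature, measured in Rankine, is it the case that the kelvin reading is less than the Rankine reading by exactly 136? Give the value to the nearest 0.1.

306.0°R

Let R be the Rankine reading. The kelvin reading is K = 5/9·R.
Require K - R = -136: (-4/9)·R = -136.
R = (-136) / (-4/9) = 306.0.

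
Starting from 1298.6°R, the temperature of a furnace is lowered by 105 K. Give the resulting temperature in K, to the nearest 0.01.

616.44 K

Initial temperature in Celsius: (1298.6 - 491.67) × 5/9 = 448.2944°C.
The 105 K change is an interval; Kelvin and Celsius degrees are the same size, so ΔC = -105°C.
Final Celsius temperature: 448.2944 - 105.0000 = 343.2944°C.
In kelvin: 343.2944 + 273.15 = 616.44 K.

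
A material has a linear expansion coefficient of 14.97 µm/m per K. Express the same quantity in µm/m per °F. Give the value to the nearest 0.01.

8.32 µm/m per °F

The quantity depends on a temperature interval, so only the ratio of degree sizes applies; the offset between the scales is irrelevant.
A change of 1°F is a change of 5/9 K, so per °F the value is 14.97 × 5/9 = 8.32.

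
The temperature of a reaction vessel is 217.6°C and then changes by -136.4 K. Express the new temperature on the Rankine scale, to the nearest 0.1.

637.8°R

The 136.4 K change is an interval; Kelvin and Celsius degrees are the same size, so ΔC = -136.4°C.
Final Celsius temperature: 217.6000 - 136.4000 = 81.2000°C.
In Rankine: 81.2000 × 1.8 + 491.67 = 637.8°R.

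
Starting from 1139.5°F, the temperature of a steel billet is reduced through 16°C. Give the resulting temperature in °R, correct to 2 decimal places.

1570.37°R

Initial temperature in Celsius: (1139.5 - 32) × 5/9 = 615.2778°C.
Final Celsius temperature: 615.2778 - 16.0000 = 599.2778°C.
In Rankine: 599.2778 × 1.8 + 491.67 = 1570.37°R.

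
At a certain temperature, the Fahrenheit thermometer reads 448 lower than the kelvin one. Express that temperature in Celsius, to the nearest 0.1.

Let x be the kelvin reading; then the Fahrenheit reading is 1.8·x - 459.67.
(1.8·x - 459.67) - x = -448  ⇒  (0.8)·x = 11.67  ⇒  x = 14.5875 K.
In Celsius: 14.5875 - 273.15 = -258.6°C.

-258.6°C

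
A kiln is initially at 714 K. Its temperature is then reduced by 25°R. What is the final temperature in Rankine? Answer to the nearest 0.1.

1260.2°R

Initial temperature in Celsius: 714 - 273.15 = 440.8500°C.
The 25°R change is an interval, so only the factor 5/9 applies: -25 × 5/9 = -13.8889°C.
Final Celsius temperature: 440.8500 - 13.8889 = 426.9611°C.
In Rankine: 426.9611 × 1.8 + 491.67 = 1260.2°R.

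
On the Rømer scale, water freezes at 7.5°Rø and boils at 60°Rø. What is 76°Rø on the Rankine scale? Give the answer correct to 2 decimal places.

726.53°R

Linear interpolation between the fixed points: C = (76 - 7.5) × 100 / (60 - 7.5) = 130.4762°C.
Then 130.4762 × 1.8 + 491.67 = 726.53°R.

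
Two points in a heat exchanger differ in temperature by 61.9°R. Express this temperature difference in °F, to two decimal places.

Rankine and Fahrenheit degrees are the same size, so the interval is unchanged: 61.90.

61.90°F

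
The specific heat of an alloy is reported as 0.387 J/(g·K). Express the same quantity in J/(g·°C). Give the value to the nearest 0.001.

The quantity depends on a temperature interval, so only the ratio of degree sizes applies; the offset between the scales is irrelevant.
A change of 1°C is a change of 1 K, so per °C the value is 0.387 × 1 = 0.387.

0.387 J/(g·°C)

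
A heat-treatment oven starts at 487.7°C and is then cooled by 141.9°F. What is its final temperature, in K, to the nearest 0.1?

The 141.9°F change is an interval, so only the factor 5/9 applies: -141.9 × 5/9 = -78.8333°C.
Final Celsius temperature: 487.7000 - 78.8333 = 408.8667°C.
In kelvin: 408.8667 + 273.15 = 682.0 K.

682.0 K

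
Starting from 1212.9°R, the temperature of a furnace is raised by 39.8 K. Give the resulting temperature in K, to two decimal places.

713.63 K

Initial temperature in Celsius: (1212.9 - 491.67) × 5/9 = 400.6833°C.
The 39.8 K change is an interval; Kelvin and Celsius degrees are the same size, so ΔC = +39.8°C.
Final Celsius temperature: 400.6833 + 39.8000 = 440.4833°C.
In kelvin: 440.4833 + 273.15 = 713.63 K.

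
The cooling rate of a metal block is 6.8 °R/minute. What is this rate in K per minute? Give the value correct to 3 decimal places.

3.778 K/minute

The quantity depends on a temperature interval, so only the ratio of degree sizes applies; the offset between the scales is irrelevant.
A change of 1°R is a change of 5/9 K, so 6.8 × 5/9 = 3.778.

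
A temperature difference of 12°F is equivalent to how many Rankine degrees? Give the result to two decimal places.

12.00°R

Fahrenheit and Rankine degrees are the same size, so the interval is unchanged: 12.00.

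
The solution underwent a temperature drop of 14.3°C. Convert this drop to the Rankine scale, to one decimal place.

25.7°R

Only the scale ratio 1.8 matters for a change in temperature.
14.3 × 1.8 = 25.7.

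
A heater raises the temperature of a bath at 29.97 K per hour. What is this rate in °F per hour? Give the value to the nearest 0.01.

53.95 °F/hour

The quantity depends on a temperature interval, so only the ratio of degree sizes applies; the offset between the scales is irrelevant.
A change of 1 K is a change of 1.8°F, so 29.97 × 1.8 = 53.95.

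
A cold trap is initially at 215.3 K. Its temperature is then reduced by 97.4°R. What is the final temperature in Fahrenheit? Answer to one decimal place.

-169.5°F

Initial temperature in Celsius: 215.3 - 273.15 = -57.8500°C.
The 97.4°R change is an interval, so only the factor 5/9 applies: -97.4 × 5/9 = -54.1111°C.
Final Celsius temperature: -57.8500 - 54.1111 = -111.9611°C.
In Fahrenheit: -111.9611 × 1.8 + 32 = -169.5°F.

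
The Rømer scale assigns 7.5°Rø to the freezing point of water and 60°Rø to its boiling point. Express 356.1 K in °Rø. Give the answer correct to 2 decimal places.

51.05°Rø

First in Celsius: 356.1 - 273.15 = 82.9500°C.
Linearly onto the Rømer scale: 7.5 + (82.9500 / 100) × (60 - 7.5) = 51.05°Rø.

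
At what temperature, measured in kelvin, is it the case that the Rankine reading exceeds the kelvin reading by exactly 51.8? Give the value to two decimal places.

Let K be the kelvin reading. The Rankine reading is R = 1.8·K.
Require R - K = 51.8: (0.8)·K = 51.8.
K = (51.8) / (0.8) = 64.75.

64.75 K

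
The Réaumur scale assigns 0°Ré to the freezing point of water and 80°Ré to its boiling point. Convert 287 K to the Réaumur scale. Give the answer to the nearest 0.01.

First in Celsius: 287 - 273.15 = 13.8500°C.
Linearly onto the Réaumur scale: 0 + (13.8500 / 100) × (80 - 0) = 11.08°Ré.

11.08°Ré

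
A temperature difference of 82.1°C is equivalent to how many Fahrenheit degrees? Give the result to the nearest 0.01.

147.78°F

An interval of 1°C corresponds to 1.8°F.
82.1 × 1.8 = 147.78.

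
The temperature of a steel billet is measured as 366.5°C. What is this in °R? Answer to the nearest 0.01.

1151.37°R

In Rankine: 366.5000 × 1.8 + 491.67 = 1151.37°R.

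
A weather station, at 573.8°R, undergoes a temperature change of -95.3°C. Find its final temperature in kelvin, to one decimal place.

Initial temperature in Celsius: (573.8 - 491.67) × 5/9 = 45.6278°C.
Final Celsius temperature: 45.6278 - 95.3000 = -49.6722°C.
In kelvin: -49.6722 + 273.15 = 223.5 K.

223.5 K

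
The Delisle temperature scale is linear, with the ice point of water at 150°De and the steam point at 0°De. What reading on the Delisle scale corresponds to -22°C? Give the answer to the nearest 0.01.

183.00°De

Linearly onto the Delisle scale: 150 + (-22.0000 / 100) × (0 - 150) = 183.00°De.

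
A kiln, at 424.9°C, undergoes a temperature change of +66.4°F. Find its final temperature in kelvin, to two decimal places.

The 66.4°F change is an interval, so only the factor 5/9 applies: +66.4 × 5/9 = +36.8889°C.
Final Celsius temperature: 424.9000 + 36.8889 = 461.7889°C.
In kelvin: 461.7889 + 273.15 = 734.94 K.

734.94 K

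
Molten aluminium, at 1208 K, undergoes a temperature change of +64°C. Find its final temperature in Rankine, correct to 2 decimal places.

Initial temperature in Celsius: 1208 - 273.15 = 934.8500°C.
Final Celsius temperature: 934.8500 + 64.0000 = 998.8500°C.
In Rankine: 998.8500 × 1.8 + 491.67 = 2289.60°R.

2289.60°R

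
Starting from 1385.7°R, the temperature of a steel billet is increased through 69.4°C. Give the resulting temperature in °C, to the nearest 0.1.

566.1°C

Initial temperature in Celsius: (1385.7 - 491.67) × 5/9 = 496.6833°C.
Final Celsius temperature: 496.6833 + 69.4000 = 566.0833°C.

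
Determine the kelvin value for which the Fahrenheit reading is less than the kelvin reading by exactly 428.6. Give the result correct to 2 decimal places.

38.84 K

Let K be the kelvin reading. The Fahrenheit reading is F = 1.8·K - 459.67.
Require F - K = -428.6: (0.8)·K - 459.67 = -428.6.
K = (-428.6 + 459.67) / (0.8) = 38.84.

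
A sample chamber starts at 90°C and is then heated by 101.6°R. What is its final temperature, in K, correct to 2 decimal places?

419.59 K

The 101.6°R change is an interval, so only the factor 5/9 applies: +101.6 × 5/9 = +56.4444°C.
Final Celsius temperature: 90.0000 + 56.4444 = 146.4444°C.
In kelvin: 146.4444 + 273.15 = 419.59 K.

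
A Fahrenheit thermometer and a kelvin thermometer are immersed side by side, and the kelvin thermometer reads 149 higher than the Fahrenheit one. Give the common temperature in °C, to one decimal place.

Let x be the Fahrenheit reading; then the kelvin reading is 5/9·x + 255.372.
(5/9·x + 255.372) - x = 149  ⇒  (-4/9)·x = -106.372  ⇒  x = 239.3375°F.
In Celsius: (239.3375 - 32) × 5/9 = 115.2°C.

115.2°C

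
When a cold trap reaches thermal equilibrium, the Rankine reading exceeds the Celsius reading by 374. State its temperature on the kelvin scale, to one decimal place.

Let x be the Rankine reading; then the Celsius reading is 5/9·x - 273.15.
(5/9·x - 273.15) - x = -374  ⇒  (-4/9)·x = -100.85  ⇒  x = 226.9125°R.
In Celsius: (226.9125 - 491.67) × 5/9 = -147.0875°C.
In kelvin: -147.0875 + 273.15 = 126.1 K.

126.1 K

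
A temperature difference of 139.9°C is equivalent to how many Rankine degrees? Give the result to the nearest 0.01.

251.82°R

An interval of 1°C corresponds to 1.8°R.
139.9 × 1.8 = 251.82.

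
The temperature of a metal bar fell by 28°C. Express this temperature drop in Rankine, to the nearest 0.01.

50.40°R

For a temperature interval the offset drops out; only the factor 1.8 applies.
28 × 1.8 = 50.40.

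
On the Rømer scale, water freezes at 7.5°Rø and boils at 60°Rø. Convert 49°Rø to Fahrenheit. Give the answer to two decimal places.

174.29°F

Linear interpolation between the fixed points: C = (49 - 7.5) × 100 / (60 - 7.5) = 79.0476°C.
Then 79.0476 × 1.8 + 32 = 174.29°F.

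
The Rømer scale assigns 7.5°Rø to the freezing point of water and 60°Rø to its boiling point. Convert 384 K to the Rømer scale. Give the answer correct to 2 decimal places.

First in Celsius: 384 - 273.15 = 110.8500°C.
Linearly onto the Rømer scale: 7.5 + (110.8500 / 100) × (60 - 7.5) = 65.70°Rø.

65.70°Rø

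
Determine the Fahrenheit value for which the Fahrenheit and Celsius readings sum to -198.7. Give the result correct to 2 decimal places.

Let F be the Fahrenheit reading. The Celsius reading is C = 5/9·F - 17.7778.
Require F + C = -198.7: (14/9)·F - 17.7778 = -198.7.
F = (-198.7 + 17.7778) / (14/9) = -116.31.

-116.31°F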